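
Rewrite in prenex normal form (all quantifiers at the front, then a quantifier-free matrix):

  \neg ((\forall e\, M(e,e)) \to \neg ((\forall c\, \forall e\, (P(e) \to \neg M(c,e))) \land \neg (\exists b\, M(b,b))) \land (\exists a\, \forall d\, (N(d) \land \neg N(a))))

\forall e\, \forall c\, \forall x1\, \forall b\, \forall a\, \exists d\, (M(e,e) \land ((\neg P(x1) \lor \neg M(c,x1)) \land \neg M(b,b) \lor \neg N(d) \lor N(a)))

Rewrite implications/biconditionals: A → B as ¬A ∨ B.
  \neg (\neg (\forall e\, M(e,e)) \lor \neg ((\forall c\, \forall e\, (\neg P(e) \lor \neg M(c,e))) \land \neg (\exists b\, M(b,b))) \land (\exists a\, \forall d\, (N(d) \land \neg N(a))))
Drive negations inward (¬∀x A ≡ ∃x ¬A, ¬∃x A ≡ ∀x ¬A, De Morgan for ∧/∨):
  (\forall e\, M(e,e)) \land ((\forall c\, \forall e\, (\neg P(e) \lor \neg M(c,e))) \land (\forall b\, \neg M(b,b)) \lor (\forall a\, \exists d\, (\neg N(d) \lor N(a))))
Standardize variables apart so no two quantifiers bind the same name: e↦x1.
  (\forall e\, M(e,e)) \land ((\forall c\, \forall x1\, (\neg P(x1) \lor \neg M(c,x1))) \land (\forall b\, \neg M(b,b)) \lor (\forall a\, \exists d\, (\neg N(d) \lor N(a))))
Pull the quantifiers to the front (each side's bound variable is not free in the other side):
  \forall e\, \forall c\, \forall x1\, \forall b\, \forall a\, \exists d\, (M(e,e) \land ((\neg P(x1) \lor \neg M(c,x1)) \land \neg M(b,b) \lor \neg N(d) \lor N(a)))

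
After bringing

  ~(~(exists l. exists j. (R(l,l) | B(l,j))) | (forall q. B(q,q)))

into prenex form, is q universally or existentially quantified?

existential

Drive negations inward (¬∀x A ≡ ∃x ¬A, ¬∃x A ≡ ∀x ¬A, De Morgan for ∧/∨):
  (exists l. exists j. (R(l,l) | B(l,j))) & (exists q. ~B(q,q))
All bound variables are already distinct, so no renaming is needed.
Pull the quantifiers to the front (each side's bound variable is not free in the other side):
  exists l. exists j. exists q. ((R(l,l) | B(l,j)) & ~B(q,q))
The quantifier forall q sits under an odd number of negations, so it flips to exists q.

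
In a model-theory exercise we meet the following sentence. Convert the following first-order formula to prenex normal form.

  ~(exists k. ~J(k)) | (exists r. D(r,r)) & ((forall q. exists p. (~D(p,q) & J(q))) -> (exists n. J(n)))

First replace A → B with ¬A ∨ B.
  ~(exists k. ~J(k)) | (exists r. D(r,r)) & (~(forall q. exists p. (~D(p,q) & J(q))) | (exists n. J(n)))
Move each ¬ inward, flipping quantifiers it crosses:
  (forall k. J(k)) | (exists r. D(r,r)) & ((exists q. forall p. (D(p,q) | ~J(q))) | (exists n. J(n)))
All bound variables are already distinct, so no renaming is needed.
Pull the quantifiers to the front (each side's bound variable is not free in the other side):
  forall k. exists r. exists q. forall p. exists n. (J(k) | D(r,r) & (D(p,q) | ~J(q) | J(n)))

forall k. exists r. exists q. forall p. exists n. (J(k) | D(r,r) & (D(p,q) | ~J(q) | J(n)))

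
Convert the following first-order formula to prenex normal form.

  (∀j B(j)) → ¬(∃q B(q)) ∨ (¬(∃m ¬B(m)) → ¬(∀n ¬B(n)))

∃j ∀q ∃m ∃n (¬B(j) ∨ ¬B(q) ∨ ¬B(m) ∨ B(n))

Rewrite implications/biconditionals: A → B as ¬A ∨ B.
  ¬(∀j B(j)) ∨ ¬(∃q B(q)) ∨ ¬¬(∃m ¬B(m)) ∨ ¬(∀n ¬B(n))
Drive negations inward (¬∀x A ≡ ∃x ¬A, ¬∃x A ≡ ∀x ¬A, De Morgan for ∧/∨):
  (∃j ¬B(j)) ∨ (∀q ¬B(q)) ∨ (∃m ¬B(m)) ∨ (∃n B(n))
All bound variables are already distinct, so no renaming is needed.
Extract every quantifier outward, since the variables are now distinct and don't occur free across branches:
  ∃j ∀q ∃m ∃n (¬B(j) ∨ ¬B(q) ∨ ¬B(m) ∨ B(n))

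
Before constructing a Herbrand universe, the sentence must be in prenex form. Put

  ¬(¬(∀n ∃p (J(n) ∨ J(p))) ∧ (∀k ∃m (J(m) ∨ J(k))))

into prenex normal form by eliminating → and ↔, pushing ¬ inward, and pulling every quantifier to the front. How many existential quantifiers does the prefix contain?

Push ¬ through the quantifiers and connectives to reach negation normal form:
  (∀n ∃p (J(n) ∨ J(p))) ∨ (∃k ∀m (¬J(m) ∧ ¬J(k)))
All bound variables are already distinct, so no renaming is needed.
Finally move all quantifiers to the prefix:
  ∀n ∃p ∃k ∀m (J(n) ∨ J(p) ∨ ¬J(m) ∧ ¬J(k))
The prefix is ∀n ∃p ∃k ∀m: 2 universal, 2 existential.

2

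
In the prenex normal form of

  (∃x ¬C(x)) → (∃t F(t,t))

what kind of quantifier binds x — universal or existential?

First replace A → B with ¬A ∨ B.
  ¬(∃x ¬C(x)) ∨ (∃t F(t,t))
Drive negations inward (¬∀x A ≡ ∃x ¬A, ¬∃x A ≡ ∀x ¬A, De Morgan for ∧/∨):
  (∀x C(x)) ∨ (∃t F(t,t))
Finally move all quantifiers to the prefix:
  ∀x ∃t (C(x) ∨ F(t,t))
The quantifier ∃x sits under an odd number of negations (counting the antecedent side of each →), so it flips to ∀x.

universal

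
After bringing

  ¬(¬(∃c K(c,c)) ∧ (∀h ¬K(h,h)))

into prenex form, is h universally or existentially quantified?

Push ¬ through the quantifiers and connectives to reach negation normal form:
  (∃c K(c,c)) ∨ (∃h K(h,h))
All bound variables are already distinct, so no renaming is needed.
Extract every quantifier outward, since the variables are now distinct and don't occur free across branches:
  ∃c ∃h (K(c,c) ∨ K(h,h))
The quantifier ∀h sits under an odd number of negations, so it flips to ∃h.

existential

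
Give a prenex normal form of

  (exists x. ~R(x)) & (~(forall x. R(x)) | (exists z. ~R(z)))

exists x. exists w. exists z. (~R(x) & (~R(w) | ~R(z)))

Drive negations inward (¬∀x A ≡ ∃x ¬A, ¬∃x A ≡ ∀x ¬A, De Morgan for ∧/∨):
  (exists x. ~R(x)) & ((exists x. ~R(x)) | (exists z. ~R(z)))
Rename bound variables to avoid capture: x↦w.
  (exists x. ~R(x)) & ((exists w. ~R(w)) | (exists z. ~R(z)))
Pull the quantifiers to the front (each side's bound variable is not free in the other side):
  exists x. exists w. exists z. (~R(x) & (~R(w) | ~R(z)))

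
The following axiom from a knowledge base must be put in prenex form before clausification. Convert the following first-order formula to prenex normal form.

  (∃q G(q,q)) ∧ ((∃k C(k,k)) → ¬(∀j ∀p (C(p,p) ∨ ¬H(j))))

Rewrite implications/biconditionals: A → B as ¬A ∨ B.
  (∃q G(q,q)) ∧ (¬(∃k C(k,k)) ∨ ¬(∀j ∀p (C(p,p) ∨ ¬H(j))))
Drive negations inward (¬∀x A ≡ ∃x ¬A, ¬∃x A ≡ ∀x ¬A, De Morgan for ∧/∨):
  (∃q G(q,q)) ∧ ((∀k ¬C(k,k)) ∨ (∃j ∃p (¬C(p,p) ∧ H(j))))
All bound variables are already distinct, so no renaming is needed.
Extract every quantifier outward, since the variables are now distinct and don't occur free across branches:
  ∃q ∀k ∃j ∃p (G(q,q) ∧ (¬C(k,k) ∨ ¬C(p,p) ∧ H(j)))

∃q ∀k ∃j ∃p (G(q,q) ∧ (¬C(k,k) ∨ ¬C(p,p) ∧ H(j)))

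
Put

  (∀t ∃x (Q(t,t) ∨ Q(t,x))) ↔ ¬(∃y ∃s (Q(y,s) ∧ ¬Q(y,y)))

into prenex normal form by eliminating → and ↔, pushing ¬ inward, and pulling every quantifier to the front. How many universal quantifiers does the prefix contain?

4

Rewrite implications/biconditionals: A → B as ¬A ∨ B; A ↔ B as (¬A ∨ B) ∧ (¬B ∨ A).
  (¬(∀t ∃x (Q(t,t) ∨ Q(t,x))) ∨ ¬(∃y ∃s (Q(y,s) ∧ ¬Q(y,y)))) ∧ (¬¬(∃y ∃s (Q(y,s) ∧ ¬Q(y,y))) ∨ (∀t ∃x (Q(t,t) ∨ Q(t,x))))
Move each ¬ inward, flipping quantifiers it crosses:
  ((∃t ∀x (¬Q(t,t) ∧ ¬Q(t,x))) ∨ (∀y ∀s (¬Q(y,s) ∨ Q(y,y)))) ∧ ((∃y ∃s (Q(y,s) ∧ ¬Q(y,y))) ∨ (∀t ∃x (Q(t,t) ∨ Q(t,x))))
Standardize variables apart so no two quantifiers bind the same name: y↦b, s↦a, t↦z1, x↦p.
  ((∃t ∀x (¬Q(t,t) ∧ ¬Q(t,x))) ∨ (∀y ∀s (¬Q(y,s) ∨ Q(y,y)))) ∧ ((∃b ∃a (Q(b,a) ∧ ¬Q(b,b))) ∨ (∀z1 ∃p (Q(z1,z1) ∨ Q(z1,p))))
Finally move all quantifiers to the prefix:
  ∃t ∀x ∀y ∀s ∃b ∃a ∀z1 ∃p ((¬Q(t,t) ∧ ¬Q(t,x) ∨ ¬Q(y,s) ∨ Q(y,y)) ∧ (Q(b,a) ∧ ¬Q(b,b) ∨ Q(z1,z1) ∨ Q(z1,p)))
The prefix is ∃t ∀x ∀y ∀s ∃b ∃a ∀z1 ∃p: 4 universal, 4 existential.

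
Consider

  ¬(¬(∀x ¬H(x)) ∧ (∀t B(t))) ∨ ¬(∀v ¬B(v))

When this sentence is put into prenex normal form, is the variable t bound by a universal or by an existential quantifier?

Drive negations inward (¬∀x A ≡ ∃x ¬A, ¬∃x A ≡ ∀x ¬A, De Morgan for ∧/∨):
  (∀x ¬H(x)) ∨ (∃t ¬B(t)) ∨ (∃v B(v))
Pull the quantifiers to the front (each side's bound variable is not free in the other side):
  ∀x ∃t ∃v (¬H(x) ∨ ¬B(t) ∨ B(v))
The quantifier ∀t sits under an odd number of negations, so it flips to ∃t.

existential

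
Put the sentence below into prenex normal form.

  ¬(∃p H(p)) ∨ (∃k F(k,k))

Drive negations inward (¬∀x A ≡ ∃x ¬A, ¬∃x A ≡ ∀x ¬A, De Morgan for ∧/∨):
  (∀p ¬H(p)) ∨ (∃k F(k,k))
All bound variables are already distinct, so no renaming is needed.
Extract every quantifier outward, since the variables are now distinct and don't occur free across branches:
  ∀p ∃k (¬H(p) ∨ F(k,k))

∀p ∃k (¬H(p) ∨ F(k,k))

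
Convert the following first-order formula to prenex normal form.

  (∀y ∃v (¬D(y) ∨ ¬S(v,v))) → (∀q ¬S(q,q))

∃y ∀v ∀q (D(y) ∧ S(v,v) ∨ ¬S(q,q))

Rewrite implications/biconditionals: A → B as ¬A ∨ B.
  ¬(∀y ∃v (¬D(y) ∨ ¬S(v,v))) ∨ (∀q ¬S(q,q))
Drive negations inward (¬∀x A ≡ ∃x ¬A, ¬∃x A ≡ ∀x ¬A, De Morgan for ∧/∨):
  (∃y ∀v (D(y) ∧ S(v,v))) ∨ (∀q ¬S(q,q))
All bound variables are already distinct, so no renaming is needed.
Finally move all quantifiers to the prefix:
  ∃y ∀v ∀q (D(y) ∧ S(v,v) ∨ ¬S(q,q))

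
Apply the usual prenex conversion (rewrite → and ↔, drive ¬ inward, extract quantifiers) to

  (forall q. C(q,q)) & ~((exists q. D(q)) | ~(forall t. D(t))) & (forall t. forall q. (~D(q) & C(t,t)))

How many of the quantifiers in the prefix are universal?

Push ¬ through the quantifiers and connectives to reach negation normal form:
  (forall q. C(q,q)) & (forall q. ~D(q)) & (forall t. D(t)) & (forall t. forall q. (~D(q) & C(t,t)))
Give each quantifier a distinct variable: q↦v, t↦u, q↦v1.
  (forall q. C(q,q)) & (forall v. ~D(v)) & (forall t. D(t)) & (forall u. forall v1. (~D(v1) & C(u,u)))
Finally move all quantifiers to the prefix:
  forall q. forall v. forall t. forall u. forall v1. (C(q,q) & ~D(v) & D(t) & ~D(v1) & C(u,u))
The prefix is forall q forall v forall t forall u forall v1: 5 universal, 0 existential.

5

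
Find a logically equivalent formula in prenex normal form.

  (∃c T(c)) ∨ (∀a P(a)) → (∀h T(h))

Eliminate → and ↔ using ¬ and ∨.
  ¬((∃c T(c)) ∨ (∀a P(a))) ∨ (∀h T(h))
Move each ¬ inward, flipping quantifiers it crosses:
  (∀c ¬T(c)) ∧ (∃a ¬P(a)) ∨ (∀h T(h))
Extract every quantifier outward, since the variables are now distinct and don't occur free across branches:
  ∀c ∃a ∀h (¬T(c) ∧ ¬P(a) ∨ T(h))

∀c ∃a ∀h (¬T(c) ∧ ¬P(a) ∨ T(h))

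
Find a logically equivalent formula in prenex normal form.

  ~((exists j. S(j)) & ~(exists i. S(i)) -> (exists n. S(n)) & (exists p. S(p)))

First replace A → B with ¬A ∨ B.
  ~(~((exists j. S(j)) & ~(exists i. S(i))) | (exists n. S(n)) & (exists p. S(p)))
Drive negations inward (¬∀x A ≡ ∃x ¬A, ¬∃x A ≡ ∀x ¬A, De Morgan for ∧/∨):
  (exists j. S(j)) & (forall i. ~S(i)) & ((forall n. ~S(n)) | (forall p. ~S(p)))
All bound variables are already distinct, so no renaming is needed.
Pull the quantifiers to the front (each side's bound variable is not free in the other side):
  exists j. forall i. forall n. forall p. (S(j) & ~S(i) & (~S(n) | ~S(p)))

exists j. forall i. forall n. forall p. (S(j) & ~S(i) & (~S(n) | ~S(p)))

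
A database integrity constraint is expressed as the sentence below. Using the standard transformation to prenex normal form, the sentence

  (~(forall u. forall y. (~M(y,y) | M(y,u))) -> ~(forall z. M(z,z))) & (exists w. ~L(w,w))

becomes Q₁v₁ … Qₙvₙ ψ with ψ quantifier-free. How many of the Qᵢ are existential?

Eliminate → and ↔ using ¬ and ∨.
  (~~(forall u. forall y. (~M(y,y) | M(y,u))) | ~(forall z. M(z,z))) & (exists w. ~L(w,w))
Move each ¬ inward, flipping quantifiers it crosses:
  ((forall u. forall y. (~M(y,y) | M(y,u))) | (exists z. ~M(z,z))) & (exists w. ~L(w,w))
Finally move all quantifiers to the prefix:
  forall u. forall y. exists z. exists w. ((~M(y,y) | M(y,u) | ~M(z,z)) & ~L(w,w))
The prefix is forall u forall y exists z exists w: 2 universal, 2 existential.

2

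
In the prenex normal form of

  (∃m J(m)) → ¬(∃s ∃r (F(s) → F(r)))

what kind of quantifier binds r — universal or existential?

Eliminate → and ↔ using ¬ and ∨.
  ¬(∃m J(m)) ∨ ¬(∃s ∃r (¬F(s) ∨ F(r)))
Move each ¬ inward, flipping quantifiers it crosses:
  (∀m ¬J(m)) ∨ (∀s ∀r (F(s) ∧ ¬F(r)))
Finally move all quantifiers to the prefix:
  ∀m ∀s ∀r (¬J(m) ∨ F(s) ∧ ¬F(r))
The quantifier ∃r sits under an odd number of negations (counting the antecedent side of each →), so it flips to ∀r.

universal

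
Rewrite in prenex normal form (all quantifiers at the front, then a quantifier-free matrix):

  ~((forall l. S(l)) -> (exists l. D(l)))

forall l. forall u. (S(l) & ~D(u))

Eliminate → and ↔ using ¬ and ∨.
  ~(~(forall l. S(l)) | (exists l. D(l)))
Drive negations inward (¬∀x A ≡ ∃x ¬A, ¬∃x A ≡ ∀x ¬A, De Morgan for ∧/∨):
  (forall l. S(l)) & (forall l. ~D(l))
Standardize variables apart so no two quantifiers bind the same name: l↦u.
  (forall l. S(l)) & (forall u. ~D(u))
Extract every quantifier outward, since the variables are now distinct and don't occur free across branches:
  forall l. forall u. (S(l) & ~D(u))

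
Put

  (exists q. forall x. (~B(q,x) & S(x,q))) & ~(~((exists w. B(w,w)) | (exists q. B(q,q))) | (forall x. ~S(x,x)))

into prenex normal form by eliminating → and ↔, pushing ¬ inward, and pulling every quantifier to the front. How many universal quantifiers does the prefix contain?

Push ¬ through the quantifiers and connectives to reach negation normal form:
  (exists q. forall x. (~B(q,x) & S(x,q))) & ((exists w. B(w,w)) | (exists q. B(q,q))) & (exists x. S(x,x))
Standardize variables apart so no two quantifiers bind the same name: q↦a, x↦v.
  (exists q. forall x. (~B(q,x) & S(x,q))) & ((exists w. B(w,w)) | (exists a. B(a,a))) & (exists v. S(v,v))
Pull the quantifiers to the front (each side's bound variable is not free in the other side):
  exists q. forall x. exists w. exists a. exists v. (~B(q,x) & S(x,q) & (B(w,w) | B(a,a)) & S(v,v))
The prefix is exists q forall x exists w exists a exists v: 1 universal, 4 existential.

1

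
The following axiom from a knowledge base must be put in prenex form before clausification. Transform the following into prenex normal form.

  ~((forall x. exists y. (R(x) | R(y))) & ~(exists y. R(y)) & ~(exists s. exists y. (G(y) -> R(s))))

exists x. forall y. exists a. exists s. exists w. (~R(x) & ~R(y) | R(a) | ~G(w) | R(s))

First replace A → B with ¬A ∨ B.
  ~((forall x. exists y. (R(x) | R(y))) & ~(exists y. R(y)) & ~(exists s. exists y. (~G(y) | R(s))))
Push ¬ through the quantifiers and connectives to reach negation normal form:
  (exists x. forall y. (~R(x) & ~R(y))) | (exists y. R(y)) | (exists s. exists y. (~G(y) | R(s)))
Rename bound variables to avoid capture: y↦a, y↦w.
  (exists x. forall y. (~R(x) & ~R(y))) | (exists a. R(a)) | (exists s. exists w. (~G(w) | R(s)))
Pull the quantifiers to the front (each side's bound variable is not free in the other side):
  exists x. forall y. exists a. exists s. exists w. (~R(x) & ~R(y) | R(a) | ~G(w) | R(s))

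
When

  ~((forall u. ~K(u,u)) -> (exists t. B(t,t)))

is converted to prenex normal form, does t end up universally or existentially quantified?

Eliminate → and ↔ using ¬ and ∨.
  ~(~(forall u. ~K(u,u)) | (exists t. B(t,t)))
Move each ¬ inward, flipping quantifiers it crosses:
  (forall u. ~K(u,u)) & (forall t. ~B(t,t))
All bound variables are already distinct, so no renaming is needed.
Pull the quantifiers to the front (each side's bound variable is not free in the other side):
  forall u. forall t. (~K(u,u) & ~B(t,t))
The quantifier exists t sits under an odd number of negations (counting the antecedent side of each →), so it flips to forall t.

universal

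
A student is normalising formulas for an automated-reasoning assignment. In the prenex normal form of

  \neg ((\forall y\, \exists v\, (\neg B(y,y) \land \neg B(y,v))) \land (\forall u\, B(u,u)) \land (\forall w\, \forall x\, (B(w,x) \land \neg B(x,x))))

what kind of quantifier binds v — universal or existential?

Push ¬ through the quantifiers and connectives to reach negation normal form:
  (\exists y\, \forall v\, (B(y,y) \lor B(y,v))) \lor (\exists u\, \neg B(u,u)) \lor (\exists w\, \exists x\, (\neg B(w,x) \lor B(x,x)))
All bound variables are already distinct, so no renaming is needed.
Pull the quantifiers to the front (each side's bound variable is not free in the other side):
  \exists y\, \forall v\, \exists u\, \exists w\, \exists x\, (B(y,y) \lor B(y,v) \lor \neg B(u,u) \lor \neg B(w,x) \lor B(x,x))
The quantifier \exists v sits under an odd number of negations, so it flips to \forall v.

universal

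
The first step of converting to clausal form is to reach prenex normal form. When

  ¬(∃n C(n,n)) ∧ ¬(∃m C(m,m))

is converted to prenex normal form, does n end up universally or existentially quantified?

universal

Move each ¬ inward, flipping quantifiers it crosses:
  (∀n ¬C(n,n)) ∧ (∀m ¬C(m,m))
All bound variables are already distinct, so no renaming is needed.
Pull the quantifiers to the front (each side's bound variable is not free in the other side):
  ∀n ∀m (¬C(n,n) ∧ ¬C(m,m))
The quantifier ∃n sits under an odd number of negations, so it flips to ∀n.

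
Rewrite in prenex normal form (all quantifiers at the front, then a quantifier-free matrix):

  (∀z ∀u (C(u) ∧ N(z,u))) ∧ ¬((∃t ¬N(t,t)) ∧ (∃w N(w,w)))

∀z ∀u ∀t ∀w (C(u) ∧ N(z,u) ∧ (N(t,t) ∨ ¬N(w,w)))

Push ¬ through the quantifiers and connectives to reach negation normal form:
  (∀z ∀u (C(u) ∧ N(z,u))) ∧ ((∀t N(t,t)) ∨ (∀w ¬N(w,w)))
All bound variables are already distinct, so no renaming is needed.
Extract every quantifier outward, since the variables are now distinct and don't occur free across branches:
  ∀z ∀u ∀t ∀w (C(u) ∧ N(z,u) ∧ (N(t,t) ∨ ¬N(w,w)))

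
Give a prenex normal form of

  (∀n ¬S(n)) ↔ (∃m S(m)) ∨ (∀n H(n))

Rewrite implications/biconditionals: A → B as ¬A ∨ B; A ↔ B as (¬A ∨ B) ∧ (¬B ∨ A).
  (¬(∀n ¬S(n)) ∨ (∃m S(m)) ∨ (∀n H(n))) ∧ (¬((∃m S(m)) ∨ (∀n H(n))) ∨ (∀n ¬S(n)))
Drive negations inward (¬∀x A ≡ ∃x ¬A, ¬∃x A ≡ ∀x ¬A, De Morgan for ∧/∨):
  ((∃n S(n)) ∨ (∃m S(m)) ∨ (∀n H(n))) ∧ ((∀m ¬S(m)) ∧ (∃n ¬H(n)) ∨ (∀n ¬S(n)))
Give each quantifier a distinct variable: n↦w1, m↦u1, n↦r, n↦x1.
  ((∃n S(n)) ∨ (∃m S(m)) ∨ (∀w1 H(w1))) ∧ ((∀u1 ¬S(u1)) ∧ (∃r ¬H(r)) ∨ (∀x1 ¬S(x1)))
Finally move all quantifiers to the prefix:
  ∃n ∃m ∀w1 ∀u1 ∃r ∀x1 ((S(n) ∨ S(m) ∨ H(w1)) ∧ (¬S(u1) ∧ ¬H(r) ∨ ¬S(x1)))

∃n ∃m ∀w1 ∀u1 ∃r ∀x1 ((S(n) ∨ S(m) ∨ H(w1)) ∧ (¬S(u1) ∧ ¬H(r) ∨ ¬S(x1)))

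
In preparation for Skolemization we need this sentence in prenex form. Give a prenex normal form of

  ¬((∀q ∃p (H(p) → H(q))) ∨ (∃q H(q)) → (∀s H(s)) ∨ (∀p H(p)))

First replace A → B with ¬A ∨ B.
  ¬(¬((∀q ∃p (¬H(p) ∨ H(q))) ∨ (∃q H(q))) ∨ (∀s H(s)) ∨ (∀p H(p)))
Drive negations inward (¬∀x A ≡ ∃x ¬A, ¬∃x A ≡ ∀x ¬A, De Morgan for ∧/∨):
  ((∀q ∃p (¬H(p) ∨ H(q))) ∨ (∃q H(q))) ∧ (∃s ¬H(s)) ∧ (∃p ¬H(p))
Rename bound variables to avoid capture: q↦t, p↦r.
  ((∀q ∃p (¬H(p) ∨ H(q))) ∨ (∃t H(t))) ∧ (∃s ¬H(s)) ∧ (∃r ¬H(r))
Finally move all quantifiers to the prefix:
  ∀q ∃p ∃t ∃s ∃r ((¬H(p) ∨ H(q) ∨ H(t)) ∧ ¬H(s) ∧ ¬H(r))

∀q ∃p ∃t ∃s ∃r ((¬H(p) ∨ H(q) ∨ H(t)) ∧ ¬H(s) ∧ ¬H(r))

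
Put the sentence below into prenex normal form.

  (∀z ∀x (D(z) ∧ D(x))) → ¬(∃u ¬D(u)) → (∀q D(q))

∃z ∃x ∃u ∀q (¬D(z) ∨ ¬D(x) ∨ ¬D(u) ∨ D(q))

Rewrite implications/biconditionals: A → B as ¬A ∨ B.
  ¬(∀z ∀x (D(z) ∧ D(x))) ∨ ¬¬(∃u ¬D(u)) ∨ (∀q D(q))
Drive negations inward (¬∀x A ≡ ∃x ¬A, ¬∃x A ≡ ∀x ¬A, De Morgan for ∧/∨):
  (∃z ∃x (¬D(z) ∨ ¬D(x))) ∨ (∃u ¬D(u)) ∨ (∀q D(q))
Extract every quantifier outward, since the variables are now distinct and don't occur free across branches:
  ∃z ∃x ∃u ∀q (¬D(z) ∨ ¬D(x) ∨ ¬D(u) ∨ D(q))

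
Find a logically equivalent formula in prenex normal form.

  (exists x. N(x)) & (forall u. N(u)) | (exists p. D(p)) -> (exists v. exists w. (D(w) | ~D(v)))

Eliminate → and ↔ using ¬ and ∨.
  ~((exists x. N(x)) & (forall u. N(u)) | (exists p. D(p))) | (exists v. exists w. (D(w) | ~D(v)))
Drive negations inward (¬∀x A ≡ ∃x ¬A, ¬∃x A ≡ ∀x ¬A, De Morgan for ∧/∨):
  ((forall x. ~N(x)) | (exists u. ~N(u))) & (forall p. ~D(p)) | (exists v. exists w. (D(w) | ~D(v)))
Extract every quantifier outward, since the variables are now distinct and don't occur free across branches:
  forall x. exists u. forall p. exists v. exists w. ((~N(x) | ~N(u)) & ~D(p) | D(w) | ~D(v))

forall x. exists u. forall p. exists v. exists w. ((~N(x) | ~N(u)) & ~D(p) | D(w) | ~D(v))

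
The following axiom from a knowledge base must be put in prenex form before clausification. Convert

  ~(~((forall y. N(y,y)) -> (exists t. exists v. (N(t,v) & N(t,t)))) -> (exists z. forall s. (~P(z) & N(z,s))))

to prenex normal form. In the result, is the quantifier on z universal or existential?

universal

First replace A → B with ¬A ∨ B.
  ~(~~(~(forall y. N(y,y)) | (exists t. exists v. (N(t,v) & N(t,t)))) | (exists z. forall s. (~P(z) & N(z,s))))
Drive negations inward (¬∀x A ≡ ∃x ¬A, ¬∃x A ≡ ∀x ¬A, De Morgan for ∧/∨):
  (forall y. N(y,y)) & (forall t. forall v. (~N(t,v) | ~N(t,t))) & (forall z. exists s. (P(z) | ~N(z,s)))
All bound variables are already distinct, so no renaming is needed.
Pull the quantifiers to the front (each side's bound variable is not free in the other side):
  forall y. forall t. forall v. forall z. exists s. (N(y,y) & (~N(t,v) | ~N(t,t)) & (P(z) | ~N(z,s)))
The quantifier exists z sits under an odd number of negations (counting the antecedent side of each →), so it flips to forall z.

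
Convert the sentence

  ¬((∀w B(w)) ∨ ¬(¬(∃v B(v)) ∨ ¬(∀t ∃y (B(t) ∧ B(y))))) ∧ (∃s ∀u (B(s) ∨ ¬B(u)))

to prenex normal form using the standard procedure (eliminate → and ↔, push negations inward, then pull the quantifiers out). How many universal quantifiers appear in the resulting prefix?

3

Drive negations inward (¬∀x A ≡ ∃x ¬A, ¬∃x A ≡ ∀x ¬A, De Morgan for ∧/∨):
  (∃w ¬B(w)) ∧ ((∀v ¬B(v)) ∨ (∃t ∀y (¬B(t) ∨ ¬B(y)))) ∧ (∃s ∀u (B(s) ∨ ¬B(u)))
All bound variables are already distinct, so no renaming is needed.
Extract every quantifier outward, since the variables are now distinct and don't occur free across branches:
  ∃w ∀v ∃t ∀y ∃s ∀u (¬B(w) ∧ (¬B(v) ∨ ¬B(t) ∨ ¬B(y)) ∧ (B(s) ∨ ¬B(u)))
The prefix is ∃w ∀v ∃t ∀y ∃s ∀u: 3 universal, 3 existential.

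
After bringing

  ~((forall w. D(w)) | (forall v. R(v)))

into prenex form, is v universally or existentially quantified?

existential

Move each ¬ inward, flipping quantifiers it crosses:
  (exists w. ~D(w)) & (exists v. ~R(v))
All bound variables are already distinct, so no renaming is needed.
Extract every quantifier outward, since the variables are now distinct and don't occur free across branches:
  exists w. exists v. (~D(w) & ~R(v))
The quantifier forall v sits under an odd number of negations, so it flips to exists v.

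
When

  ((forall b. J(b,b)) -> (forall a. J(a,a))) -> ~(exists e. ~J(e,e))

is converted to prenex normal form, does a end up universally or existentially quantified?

Eliminate → and ↔ using ¬ and ∨.
  ~(~(forall b. J(b,b)) | (forall a. J(a,a))) | ~(exists e. ~J(e,e))
Push ¬ through the quantifiers and connectives to reach negation normal form:
  (forall b. J(b,b)) & (exists a. ~J(a,a)) | (forall e. J(e,e))
Pull the quantifiers to the front (each side's bound variable is not free in the other side):
  forall b. exists a. forall e. (J(b,b) & ~J(a,a) | J(e,e))
The quantifier forall a sits under an odd number of negations (counting the antecedent side of each →), so it flips to exists a.

existential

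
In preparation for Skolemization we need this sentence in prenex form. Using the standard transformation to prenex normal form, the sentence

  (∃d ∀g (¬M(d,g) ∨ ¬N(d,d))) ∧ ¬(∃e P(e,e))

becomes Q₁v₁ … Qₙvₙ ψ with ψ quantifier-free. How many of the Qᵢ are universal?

Drive negations inward (¬∀x A ≡ ∃x ¬A, ¬∃x A ≡ ∀x ¬A, De Morgan for ∧/∨):
  (∃d ∀g (¬M(d,g) ∨ ¬N(d,d))) ∧ (∀e ¬P(e,e))
Pull the quantifiers to the front (each side's bound variable is not free in the other side):
  ∃d ∀g ∀e ((¬M(d,g) ∨ ¬N(d,d)) ∧ ¬P(e,e))
The prefix is ∃d ∀g ∀e: 2 universal, 1 existential.

2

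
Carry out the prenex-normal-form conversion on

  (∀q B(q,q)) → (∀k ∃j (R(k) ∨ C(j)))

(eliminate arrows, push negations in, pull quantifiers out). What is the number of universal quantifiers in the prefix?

Rewrite implications/biconditionals: A → B as ¬A ∨ B.
  ¬(∀q B(q,q)) ∨ (∀k ∃j (R(k) ∨ C(j)))
Drive negations inward (¬∀x A ≡ ∃x ¬A, ¬∃x A ≡ ∀x ¬A, De Morgan for ∧/∨):
  (∃q ¬B(q,q)) ∨ (∀k ∃j (R(k) ∨ C(j)))
All bound variables are already distinct, so no renaming is needed.
Extract every quantifier outward, since the variables are now distinct and don't occur free across branches:
  ∃q ∀k ∃j (¬B(q,q) ∨ R(k) ∨ C(j))
The prefix is ∃q ∀k ∃j: 1 universal, 2 existential.

1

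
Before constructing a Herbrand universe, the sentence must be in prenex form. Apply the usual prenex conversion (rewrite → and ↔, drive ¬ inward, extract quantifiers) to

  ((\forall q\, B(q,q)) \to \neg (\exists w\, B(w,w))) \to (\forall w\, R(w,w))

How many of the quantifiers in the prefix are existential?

Rewrite implications/biconditionals: A → B as ¬A ∨ B.
  \neg (\neg (\forall q\, B(q,q)) \lor \neg (\exists w\, B(w,w))) \lor (\forall w\, R(w,w))
Push ¬ through the quantifiers and connectives to reach negation normal form:
  (\forall q\, B(q,q)) \land (\exists w\, B(w,w)) \lor (\forall w\, R(w,w))
Give each quantifier a distinct variable: w↦w1.
  (\forall q\, B(q,q)) \land (\exists w\, B(w,w)) \lor (\forall w1\, R(w1,w1))
Finally move all quantifiers to the prefix:
  \forall q\, \exists w\, \forall w1\, (B(q,q) \land B(w,w) \lor R(w1,w1))
The prefix is \forall q \exists w \forall w1: 2 universal, 1 existential.

1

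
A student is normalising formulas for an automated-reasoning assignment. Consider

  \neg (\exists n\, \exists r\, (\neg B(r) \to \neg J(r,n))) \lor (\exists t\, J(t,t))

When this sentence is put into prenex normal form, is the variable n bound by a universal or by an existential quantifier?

Rewrite implications/biconditionals: A → B as ¬A ∨ B.
  \neg (\exists n\, \exists r\, (\neg \neg B(r) \lor \neg J(r,n))) \lor (\exists t\, J(t,t))
Push ¬ through the quantifiers and connectives to reach negation normal form:
  (\forall n\, \forall r\, (\neg B(r) \land J(r,n))) \lor (\exists t\, J(t,t))
All bound variables are already distinct, so no renaming is needed.
Finally move all quantifiers to the prefix:
  \forall n\, \forall r\, \exists t\, (\neg B(r) \land J(r,n) \lor J(t,t))
The quantifier \exists n sits under an odd number of negations (counting the antecedent side of each →), so it flips to \forall n.

universal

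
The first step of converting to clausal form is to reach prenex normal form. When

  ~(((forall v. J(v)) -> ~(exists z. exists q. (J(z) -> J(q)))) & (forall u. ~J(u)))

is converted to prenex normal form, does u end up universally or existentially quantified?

existential

Eliminate → and ↔ using ¬ and ∨.
  ~((~(forall v. J(v)) | ~(exists z. exists q. (~J(z) | J(q)))) & (forall u. ~J(u)))
Drive negations inward (¬∀x A ≡ ∃x ¬A, ¬∃x A ≡ ∀x ¬A, De Morgan for ∧/∨):
  (forall v. J(v)) & (exists z. exists q. (~J(z) | J(q))) | (exists u. J(u))
Extract every quantifier outward, since the variables are now distinct and don't occur free across branches:
  forall v. exists z. exists q. exists u. (J(v) & (~J(z) | J(q)) | J(u))
The quantifier forall u sits under an odd number of negations (counting the antecedent side of each →), so it flips to exists u.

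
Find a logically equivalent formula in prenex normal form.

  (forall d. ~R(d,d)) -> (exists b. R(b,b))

exists d. exists b. (R(d,d) | R(b,b))

Eliminate → and ↔ using ¬ and ∨.
  ~(forall d. ~R(d,d)) | (exists b. R(b,b))
Push ¬ through the quantifiers and connectives to reach negation normal form:
  (exists d. R(d,d)) | (exists b. R(b,b))
All bound variables are already distinct, so no renaming is needed.
Finally move all quantifiers to the prefix:
  exists d. exists b. (R(d,d) | R(b,b))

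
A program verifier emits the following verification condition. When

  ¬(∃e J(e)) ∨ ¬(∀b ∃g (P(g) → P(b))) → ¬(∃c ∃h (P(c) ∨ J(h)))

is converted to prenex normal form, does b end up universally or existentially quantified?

universal

Eliminate → and ↔ using ¬ and ∨.
  ¬(¬(∃e J(e)) ∨ ¬(∀b ∃g (¬P(g) ∨ P(b)))) ∨ ¬(∃c ∃h (P(c) ∨ J(h)))
Drive negations inward (¬∀x A ≡ ∃x ¬A, ¬∃x A ≡ ∀x ¬A, De Morgan for ∧/∨):
  (∃e J(e)) ∧ (∀b ∃g (¬P(g) ∨ P(b))) ∨ (∀c ∀h (¬P(c) ∧ ¬J(h)))
All bound variables are already distinct, so no renaming is needed.
Pull the quantifiers to the front (each side's bound variable is not free in the other side):
  ∃e ∀b ∃g ∀c ∀h (J(e) ∧ (¬P(g) ∨ P(b)) ∨ ¬P(c) ∧ ¬J(h))
The quantifier ∀b sits under an even number of negations (counting the antecedent side of each →), so it remains universal.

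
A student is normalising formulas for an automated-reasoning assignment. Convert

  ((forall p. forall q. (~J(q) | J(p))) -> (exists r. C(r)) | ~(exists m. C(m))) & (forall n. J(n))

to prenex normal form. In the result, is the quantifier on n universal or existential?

universal

Eliminate → and ↔ using ¬ and ∨.
  (~(forall p. forall q. (~J(q) | J(p))) | (exists r. C(r)) | ~(exists m. C(m))) & (forall n. J(n))
Drive negations inward (¬∀x A ≡ ∃x ¬A, ¬∃x A ≡ ∀x ¬A, De Morgan for ∧/∨):
  ((exists p. exists q. (J(q) & ~J(p))) | (exists r. C(r)) | (forall m. ~C(m))) & (forall n. J(n))
All bound variables are already distinct, so no renaming is needed.
Finally move all quantifiers to the prefix:
  exists p. exists q. exists r. forall m. forall n. ((J(q) & ~J(p) | C(r) | ~C(m)) & J(n))
The quantifier forall n sits under an even number of negations (counting the antecedent side of each →), so it remains universal.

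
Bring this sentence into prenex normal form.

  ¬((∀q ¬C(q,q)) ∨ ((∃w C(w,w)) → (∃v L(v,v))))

Eliminate → and ↔ using ¬ and ∨.
  ¬((∀q ¬C(q,q)) ∨ ¬(∃w C(w,w)) ∨ (∃v L(v,v)))
Push ¬ through the quantifiers and connectives to reach negation normal form:
  (∃q C(q,q)) ∧ (∃w C(w,w)) ∧ (∀v ¬L(v,v))
All bound variables are already distinct, so no renaming is needed.
Finally move all quantifiers to the prefix:
  ∃q ∃w ∀v (C(q,q) ∧ C(w,w) ∧ ¬L(v,v))

∃q ∃w ∀v (C(q,q) ∧ C(w,w) ∧ ¬L(v,v))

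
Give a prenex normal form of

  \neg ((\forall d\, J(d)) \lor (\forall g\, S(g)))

Push ¬ through the quantifiers and connectives to reach negation normal form:
  (\exists d\, \neg J(d)) \land (\exists g\, \neg S(g))
Pull the quantifiers to the front (each side's bound variable is not free in the other side):
  \exists d\, \exists g\, (\neg J(d) \land \neg S(g))

\exists d\, \exists g\, (\neg J(d) \land \neg S(g))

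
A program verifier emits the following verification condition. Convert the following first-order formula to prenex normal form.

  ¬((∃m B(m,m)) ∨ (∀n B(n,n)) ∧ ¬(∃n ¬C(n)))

Move each ¬ inward, flipping quantifiers it crosses:
  (∀m ¬B(m,m)) ∧ ((∃n ¬B(n,n)) ∨ (∃n ¬C(n)))
Give each quantifier a distinct variable: n↦v.
  (∀m ¬B(m,m)) ∧ ((∃n ¬B(n,n)) ∨ (∃v ¬C(v)))
Finally move all quantifiers to the prefix:
  ∀m ∃n ∃v (¬B(m,m) ∧ (¬B(n,n) ∨ ¬C(v)))

∀m ∃n ∃v (¬B(m,m) ∧ (¬B(n,n) ∨ ¬C(v)))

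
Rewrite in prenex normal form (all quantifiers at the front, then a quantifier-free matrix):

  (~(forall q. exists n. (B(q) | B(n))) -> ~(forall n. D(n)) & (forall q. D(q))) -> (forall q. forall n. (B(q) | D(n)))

Rewrite implications/biconditionals: A → B as ¬A ∨ B.
  ~(~~(forall q. exists n. (B(q) | B(n))) | ~(forall n. D(n)) & (forall q. D(q))) | (forall q. forall n. (B(q) | D(n)))
Drive negations inward (¬∀x A ≡ ∃x ¬A, ¬∃x A ≡ ∀x ¬A, De Morgan for ∧/∨):
  (exists q. forall n. (~B(q) & ~B(n))) & ((forall n. D(n)) | (exists q. ~D(q))) | (forall q. forall n. (B(q) | D(n)))
Rename bound variables to avoid capture: n↦v1, q↦u1, q↦b, n↦t.
  (exists q. forall n. (~B(q) & ~B(n))) & ((forall v1. D(v1)) | (exists u1. ~D(u1))) | (forall b. forall t. (B(b) | D(t)))
Extract every quantifier outward, since the variables are now distinct and don't occur free across branches:
  exists q. forall n. forall v1. exists u1. forall b. forall t. (~B(q) & ~B(n) & (D(v1) | ~D(u1)) | B(b) | D(t))

exists q. forall n. forall v1. exists u1. forall b. forall t. (~B(q) & ~B(n) & (D(v1) | ~D(u1)) | B(b) | D(t))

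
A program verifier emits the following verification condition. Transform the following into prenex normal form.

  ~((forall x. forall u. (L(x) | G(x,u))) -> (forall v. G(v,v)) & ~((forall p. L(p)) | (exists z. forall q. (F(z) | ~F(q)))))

forall x. forall u. exists v. forall p. exists z. forall q. ((L(x) | G(x,u)) & (~G(v,v) | L(p) | F(z) | ~F(q)))

First replace A → B with ¬A ∨ B.
  ~(~(forall x. forall u. (L(x) | G(x,u))) | (forall v. G(v,v)) & ~((forall p. L(p)) | (exists z. forall q. (F(z) | ~F(q)))))
Move each ¬ inward, flipping quantifiers it crosses:
  (forall x. forall u. (L(x) | G(x,u))) & ((exists v. ~G(v,v)) | (forall p. L(p)) | (exists z. forall q. (F(z) | ~F(q))))
Finally move all quantifiers to the prefix:
  forall x. forall u. exists v. forall p. exists z. forall q. ((L(x) | G(x,u)) & (~G(v,v) | L(p) | F(z) | ~F(q)))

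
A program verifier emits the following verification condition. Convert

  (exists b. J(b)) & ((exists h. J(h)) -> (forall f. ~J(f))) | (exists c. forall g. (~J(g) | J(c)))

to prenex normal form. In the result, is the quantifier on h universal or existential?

universal

Rewrite implications/biconditionals: A → B as ¬A ∨ B.
  (exists b. J(b)) & (~(exists h. J(h)) | (forall f. ~J(f))) | (exists c. forall g. (~J(g) | J(c)))
Move each ¬ inward, flipping quantifiers it crosses:
  (exists b. J(b)) & ((forall h. ~J(h)) | (forall f. ~J(f))) | (exists c. forall g. (~J(g) | J(c)))
Finally move all quantifiers to the prefix:
  exists b. forall h. forall f. exists c. forall g. (J(b) & (~J(h) | ~J(f)) | ~J(g) | J(c))
The quantifier exists h sits under an odd number of negations (counting the antecedent side of each →), so it flips to forall h.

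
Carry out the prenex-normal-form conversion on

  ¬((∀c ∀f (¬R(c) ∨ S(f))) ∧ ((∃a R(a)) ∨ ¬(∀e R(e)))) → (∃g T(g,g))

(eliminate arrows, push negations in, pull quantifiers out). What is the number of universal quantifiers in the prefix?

Eliminate → and ↔ using ¬ and ∨.
  ¬¬((∀c ∀f (¬R(c) ∨ S(f))) ∧ ((∃a R(a)) ∨ ¬(∀e R(e)))) ∨ (∃g T(g,g))
Drive negations inward (¬∀x A ≡ ∃x ¬A, ¬∃x A ≡ ∀x ¬A, De Morgan for ∧/∨):
  (∀c ∀f (¬R(c) ∨ S(f))) ∧ ((∃a R(a)) ∨ (∃e ¬R(e))) ∨ (∃g T(g,g))
All bound variables are already distinct, so no renaming is needed.
Pull the quantifiers to the front (each side's bound variable is not free in the other side):
  ∀c ∀f ∃a ∃e ∃g ((¬R(c) ∨ S(f)) ∧ (R(a) ∨ ¬R(e)) ∨ T(g,g))
The prefix is ∀c ∀f ∃a ∃e ∃g: 2 universal, 3 existential.

2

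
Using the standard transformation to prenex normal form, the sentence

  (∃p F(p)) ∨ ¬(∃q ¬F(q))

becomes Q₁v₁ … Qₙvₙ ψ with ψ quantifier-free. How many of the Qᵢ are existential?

Drive negations inward (¬∀x A ≡ ∃x ¬A, ¬∃x A ≡ ∀x ¬A, De Morgan for ∧/∨):
  (∃p F(p)) ∨ (∀q F(q))
All bound variables are already distinct, so no renaming is needed.
Pull the quantifiers to the front (each side's bound variable is not free in the other side):
  ∃p ∀q (F(p) ∨ F(q))
The prefix is ∃p ∀q: 1 universal, 1 existential.

1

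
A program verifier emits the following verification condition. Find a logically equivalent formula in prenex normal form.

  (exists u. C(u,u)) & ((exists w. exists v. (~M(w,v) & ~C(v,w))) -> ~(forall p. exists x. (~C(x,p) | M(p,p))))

exists u. forall w. forall v. exists p. forall x. (C(u,u) & (M(w,v) | C(v,w) | C(x,p) & ~M(p,p)))

Rewrite implications/biconditionals: A → B as ¬A ∨ B.
  (exists u. C(u,u)) & (~(exists w. exists v. (~M(w,v) & ~C(v,w))) | ~(forall p. exists x. (~C(x,p) | M(p,p))))
Drive negations inward (¬∀x A ≡ ∃x ¬A, ¬∃x A ≡ ∀x ¬A, De Morgan for ∧/∨):
  (exists u. C(u,u)) & ((forall w. forall v. (M(w,v) | C(v,w))) | (exists p. forall x. (C(x,p) & ~M(p,p))))
All bound variables are already distinct, so no renaming is needed.
Extract every quantifier outward, since the variables are now distinct and don't occur free across branches:
  exists u. forall w. forall v. exists p. forall x. (C(u,u) & (M(w,v) | C(v,w) | C(x,p) & ~M(p,p)))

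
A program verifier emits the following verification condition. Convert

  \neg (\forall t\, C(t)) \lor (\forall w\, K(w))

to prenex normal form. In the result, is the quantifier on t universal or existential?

existential

Move each ¬ inward, flipping quantifiers it crosses:
  (\exists t\, \neg C(t)) \lor (\forall w\, K(w))
Extract every quantifier outward, since the variables are now distinct and don't occur free across branches:
  \exists t\, \forall w\, (\neg C(t) \lor K(w))
The quantifier \forall t sits under an odd number of negations, so it flips to \exists t.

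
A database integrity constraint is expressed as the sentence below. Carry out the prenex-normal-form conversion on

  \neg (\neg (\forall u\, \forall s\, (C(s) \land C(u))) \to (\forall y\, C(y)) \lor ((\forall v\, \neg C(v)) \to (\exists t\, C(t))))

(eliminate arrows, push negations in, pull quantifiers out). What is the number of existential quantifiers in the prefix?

3

Eliminate → and ↔ using ¬ and ∨.
  \neg (\neg \neg (\forall u\, \forall s\, (C(s) \land C(u))) \lor (\forall y\, C(y)) \lor \neg (\forall v\, \neg C(v)) \lor (\exists t\, C(t)))
Move each ¬ inward, flipping quantifiers it crosses:
  (\exists u\, \exists s\, (\neg C(s) \lor \neg C(u))) \land (\exists y\, \neg C(y)) \land (\forall v\, \neg C(v)) \land (\forall t\, \neg C(t))
All bound variables are already distinct, so no renaming is needed.
Extract every quantifier outward, since the variables are now distinct and don't occur free across branches:
  \exists u\, \exists s\, \exists y\, \forall v\, \forall t\, ((\neg C(s) \lor \neg C(u)) \land \neg C(y) \land \neg C(v) \land \neg C(t))
The prefix is \exists u \exists s \exists y \forall v \forall t: 2 universal, 3 existential.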